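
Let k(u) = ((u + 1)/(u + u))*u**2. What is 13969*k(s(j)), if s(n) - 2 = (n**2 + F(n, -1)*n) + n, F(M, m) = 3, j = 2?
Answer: 1466745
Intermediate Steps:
s(n) = 2 + n**2 + 4*n (s(n) = 2 + ((n**2 + 3*n) + n) = 2 + (n**2 + 4*n) = 2 + n**2 + 4*n)
k(u) = u*(1 + u)/2 (k(u) = ((1 + u)/((2*u)))*u**2 = ((1 + u)*(1/(2*u)))*u**2 = ((1 + u)/(2*u))*u**2 = u*(1 + u)/2)
13969*k(s(j)) = 13969*((2 + 2**2 + 4*2)*(1 + (2 + 2**2 + 4*2))/2) = 13969*((2 + 4 + 8)*(1 + (2 + 4 + 8))/2) = 13969*((1/2)*14*(1 + 14)) = 13969*((1/2)*14*15) = 13969*105 = 1466745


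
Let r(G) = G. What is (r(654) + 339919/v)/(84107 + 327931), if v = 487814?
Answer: 319370275/200997904932 ≈ 0.0015889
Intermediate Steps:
(r(654) + 339919/v)/(84107 + 327931) = (654 + 339919/487814)/(84107 + 327931) = (654 + 339919*(1/487814))/412038 = (654 + 339919/487814)*(1/412038) = (319370275/487814)*(1/412038) = 319370275/200997904932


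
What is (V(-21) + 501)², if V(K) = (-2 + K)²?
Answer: 1060900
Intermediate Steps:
(V(-21) + 501)² = ((-2 - 21)² + 501)² = ((-23)² + 501)² = (529 + 501)² = 1030² = 1060900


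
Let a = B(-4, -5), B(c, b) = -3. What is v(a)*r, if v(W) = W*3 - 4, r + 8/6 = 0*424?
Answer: 52/3 ≈ 17.333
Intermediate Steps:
r = -4/3 (r = -4/3 + 0*424 = -4/3 + 0 = -4/3 ≈ -1.3333)
a = -3
v(W) = -4 + 3*W (v(W) = 3*W - 4 = -4 + 3*W)
v(a)*r = (-4 + 3*(-3))*(-4/3) = (-4 - 9)*(-4/3) = -13*(-4/3) = 52/3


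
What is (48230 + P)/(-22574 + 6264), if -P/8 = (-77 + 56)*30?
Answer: -761/233 ≈ -3.2661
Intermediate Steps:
P = 5040 (P = -8*(-77 + 56)*30 = -(-168)*30 = -8*(-630) = 5040)
(48230 + P)/(-22574 + 6264) = (48230 + 5040)/(-22574 + 6264) = 53270/(-16310) = 53270*(-1/16310) = -761/233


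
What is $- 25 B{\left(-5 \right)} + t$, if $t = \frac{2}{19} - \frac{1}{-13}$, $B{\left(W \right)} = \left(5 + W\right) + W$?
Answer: $\frac{30920}{247} \approx 125.18$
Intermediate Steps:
$B{\left(W \right)} = 5 + 2 W$
$t = \frac{45}{247}$ ($t = 2 \cdot \frac{1}{19} - - \frac{1}{13} = \frac{2}{19} + \frac{1}{13} = \frac{45}{247} \approx 0.18219$)
$- 25 B{\left(-5 \right)} + t = - 25 \left(5 + 2 \left(-5\right)\right) + \frac{45}{247} = - 25 \left(5 - 10\right) + \frac{45}{247} = \left(-25\right) \left(-5\right) + \frac{45}{247} = 125 + \frac{45}{247} = \frac{30920}{247}$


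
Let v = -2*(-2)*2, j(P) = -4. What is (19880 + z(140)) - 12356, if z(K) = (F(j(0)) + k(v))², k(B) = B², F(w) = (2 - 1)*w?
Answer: 11124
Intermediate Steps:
F(w) = w (F(w) = 1*w = w)
v = 8 (v = 4*2 = 8)
z(K) = 3600 (z(K) = (-4 + 8²)² = (-4 + 64)² = 60² = 3600)
(19880 + z(140)) - 12356 = (19880 + 3600) - 12356 = 23480 - 12356 = 11124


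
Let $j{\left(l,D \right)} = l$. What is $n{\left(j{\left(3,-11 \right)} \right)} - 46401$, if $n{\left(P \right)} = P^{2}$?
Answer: $-46392$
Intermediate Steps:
$n{\left(j{\left(3,-11 \right)} \right)} - 46401 = 3^{2} - 46401 = 9 - 46401 = -46392$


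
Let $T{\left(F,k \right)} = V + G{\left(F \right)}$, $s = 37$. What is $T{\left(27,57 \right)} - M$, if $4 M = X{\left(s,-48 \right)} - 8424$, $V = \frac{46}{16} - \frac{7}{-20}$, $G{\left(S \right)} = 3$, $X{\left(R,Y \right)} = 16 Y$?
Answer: $\frac{92169}{40} \approx 2304.2$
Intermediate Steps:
$V = \frac{129}{40}$ ($V = 46 \cdot \frac{1}{16} - - \frac{7}{20} = \frac{23}{8} + \frac{7}{20} = \frac{129}{40} \approx 3.225$)
$T{\left(F,k \right)} = \frac{249}{40}$ ($T{\left(F,k \right)} = \frac{129}{40} + 3 = \frac{249}{40}$)
$M = -2298$ ($M = \frac{16 \left(-48\right) - 8424}{4} = \frac{-768 - 8424}{4} = \frac{1}{4} \left(-9192\right) = -2298$)
$T{\left(27,57 \right)} - M = \frac{249}{40} - -2298 = \frac{249}{40} + 2298 = \frac{92169}{40}$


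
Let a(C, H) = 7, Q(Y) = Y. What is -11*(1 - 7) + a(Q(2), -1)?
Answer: 73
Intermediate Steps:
-11*(1 - 7) + a(Q(2), -1) = -11*(1 - 7) + 7 = -11*(-6) + 7 = 66 + 7 = 73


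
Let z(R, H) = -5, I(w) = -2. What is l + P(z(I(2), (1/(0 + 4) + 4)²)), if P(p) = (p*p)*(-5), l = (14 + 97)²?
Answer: 12196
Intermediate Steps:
l = 12321 (l = 111² = 12321)
P(p) = -5*p² (P(p) = p²*(-5) = -5*p²)
l + P(z(I(2), (1/(0 + 4) + 4)²)) = 12321 - 5*(-5)² = 12321 - 5*25 = 12321 - 125 = 12196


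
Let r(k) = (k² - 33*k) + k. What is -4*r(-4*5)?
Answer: -4160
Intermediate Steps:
r(k) = k² - 32*k
-4*r(-4*5) = -4*(-4*5)*(-32 - 4*5) = -(-80)*(-32 - 20) = -(-80)*(-52) = -4*1040 = -4160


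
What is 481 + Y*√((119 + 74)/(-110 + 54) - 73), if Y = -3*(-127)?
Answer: 481 + 381*I*√59934/28 ≈ 481.0 + 3331.2*I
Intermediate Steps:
Y = 381
481 + Y*√((119 + 74)/(-110 + 54) - 73) = 481 + 381*√((119 + 74)/(-110 + 54) - 73) = 481 + 381*√(193/(-56) - 73) = 481 + 381*√(193*(-1/56) - 73) = 481 + 381*√(-193/56 - 73) = 481 + 381*√(-4281/56) = 481 + 381*(I*√59934/28) = 481 + 381*I*√59934/28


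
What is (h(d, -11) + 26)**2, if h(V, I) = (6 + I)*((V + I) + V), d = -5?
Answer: 17161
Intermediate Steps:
h(V, I) = (6 + I)*(I + 2*V) (h(V, I) = (6 + I)*((I + V) + V) = (6 + I)*(I + 2*V))
(h(d, -11) + 26)**2 = (((-11)**2 + 6*(-11) + 12*(-5) + 2*(-11)*(-5)) + 26)**2 = ((121 - 66 - 60 + 110) + 26)**2 = (105 + 26)**2 = 131**2 = 17161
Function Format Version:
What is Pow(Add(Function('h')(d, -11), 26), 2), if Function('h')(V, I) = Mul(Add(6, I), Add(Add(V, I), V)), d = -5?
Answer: 17161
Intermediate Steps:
Function('h')(V, I) = Mul(Add(6, I), Add(I, Mul(2, V))) (Function('h')(V, I) = Mul(Add(6, I), Add(Add(I, V), V)) = Mul(Add(6, I), Add(I, Mul(2, V))))
Pow(Add(Function('h')(d, -11), 26), 2) = Pow(Add(Add(Pow(-11, 2), Mul(6, -11), Mul(12, -5), Mul(2, -11, -5)), 26), 2) = Pow(Add(Add(121, -66, -60, 110), 26), 2) = Pow(Add(105, 26), 2) = Pow(131, 2) = 17161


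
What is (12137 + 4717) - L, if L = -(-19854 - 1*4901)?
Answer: -7901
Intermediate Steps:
L = 24755 (L = -(-19854 - 4901) = -1*(-24755) = 24755)
(12137 + 4717) - L = (12137 + 4717) - 1*24755 = 16854 - 24755 = -7901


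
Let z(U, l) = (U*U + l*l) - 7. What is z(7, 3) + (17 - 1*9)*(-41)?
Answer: -277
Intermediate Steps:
z(U, l) = -7 + U² + l² (z(U, l) = (U² + l²) - 7 = -7 + U² + l²)
z(7, 3) + (17 - 1*9)*(-41) = (-7 + 7² + 3²) + (17 - 1*9)*(-41) = (-7 + 49 + 9) + (17 - 9)*(-41) = 51 + 8*(-41) = 51 - 328 = -277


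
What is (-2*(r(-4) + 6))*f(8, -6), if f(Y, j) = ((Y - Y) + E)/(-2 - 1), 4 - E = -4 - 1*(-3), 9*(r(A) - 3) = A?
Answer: 770/27 ≈ 28.519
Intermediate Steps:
r(A) = 3 + A/9
E = 5 (E = 4 - (-4 - 1*(-3)) = 4 - (-4 + 3) = 4 - 1*(-1) = 4 + 1 = 5)
f(Y, j) = -5/3 (f(Y, j) = ((Y - Y) + 5)/(-2 - 1) = (0 + 5)/(-3) = 5*(-⅓) = -5/3)
(-2*(r(-4) + 6))*f(8, -6) = -2*((3 + (⅑)*(-4)) + 6)*(-5/3) = -2*((3 - 4/9) + 6)*(-5/3) = -2*(23/9 + 6)*(-5/3) = -2*77/9*(-5/3) = -154/9*(-5/3) = 770/27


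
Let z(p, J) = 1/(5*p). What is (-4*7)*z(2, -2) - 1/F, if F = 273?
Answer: -3827/1365 ≈ -2.8037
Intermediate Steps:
z(p, J) = 1/(5*p)
(-4*7)*z(2, -2) - 1/F = (-4*7)*((⅕)/2) - 1/273 = -28/(5*2) - 1*1/273 = -28*⅒ - 1/273 = -14/5 - 1/273 = -3827/1365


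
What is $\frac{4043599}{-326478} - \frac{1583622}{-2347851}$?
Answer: $- \frac{2992250070811}{255507232926} \approx -11.711$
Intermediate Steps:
$\frac{4043599}{-326478} - \frac{1583622}{-2347851} = 4043599 \left(- \frac{1}{326478}\right) - - \frac{527874}{782617} = - \frac{4043599}{326478} + \frac{527874}{782617} = - \frac{2992250070811}{255507232926}$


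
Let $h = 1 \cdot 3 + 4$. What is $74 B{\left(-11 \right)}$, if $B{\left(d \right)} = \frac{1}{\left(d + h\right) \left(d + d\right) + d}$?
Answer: $\frac{74}{77} \approx 0.96104$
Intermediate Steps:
$h = 7$ ($h = 3 + 4 = 7$)
$B{\left(d \right)} = \frac{1}{d + 2 d \left(7 + d\right)}$ ($B{\left(d \right)} = \frac{1}{\left(d + 7\right) \left(d + d\right) + d} = \frac{1}{\left(7 + d\right) 2 d + d} = \frac{1}{2 d \left(7 + d\right) + d} = \frac{1}{d + 2 d \left(7 + d\right)}$)
$74 B{\left(-11 \right)} = 74 \frac{1}{\left(-11\right) \left(15 + 2 \left(-11\right)\right)} = 74 \left(- \frac{1}{11 \left(15 - 22\right)}\right) = 74 \left(- \frac{1}{11 \left(-7\right)}\right) = 74 \left(\left(- \frac{1}{11}\right) \left(- \frac{1}{7}\right)\right) = 74 \cdot \frac{1}{77} = \frac{74}{77}$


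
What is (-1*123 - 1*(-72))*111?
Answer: -5661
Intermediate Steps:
(-1*123 - 1*(-72))*111 = (-123 + 72)*111 = -51*111 = -5661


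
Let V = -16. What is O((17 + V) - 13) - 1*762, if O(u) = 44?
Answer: -718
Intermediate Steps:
O((17 + V) - 13) - 1*762 = 44 - 1*762 = 44 - 762 = -718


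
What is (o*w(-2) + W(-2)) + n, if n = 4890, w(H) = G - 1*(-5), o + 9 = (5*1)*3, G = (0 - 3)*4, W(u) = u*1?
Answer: 4846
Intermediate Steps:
W(u) = u
G = -12 (G = -3*4 = -12)
o = 6 (o = -9 + (5*1)*3 = -9 + 5*3 = -9 + 15 = 6)
w(H) = -7 (w(H) = -12 - 1*(-5) = -12 + 5 = -7)
(o*w(-2) + W(-2)) + n = (6*(-7) - 2) + 4890 = (-42 - 2) + 4890 = -44 + 4890 = 4846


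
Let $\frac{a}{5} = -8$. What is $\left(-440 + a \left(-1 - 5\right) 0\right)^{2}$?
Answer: $193600$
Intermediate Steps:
$a = -40$ ($a = 5 \left(-8\right) = -40$)
$\left(-440 + a \left(-1 - 5\right) 0\right)^{2} = \left(-440 + - 40 \left(-1 - 5\right) 0\right)^{2} = \left(-440 + \left(-40\right) \left(-6\right) 0\right)^{2} = \left(-440 + 240 \cdot 0\right)^{2} = \left(-440 + 0\right)^{2} = \left(-440\right)^{2} = 193600$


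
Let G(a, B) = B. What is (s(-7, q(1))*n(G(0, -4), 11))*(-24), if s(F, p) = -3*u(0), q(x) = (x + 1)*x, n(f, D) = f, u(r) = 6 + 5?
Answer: -3168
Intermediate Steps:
u(r) = 11
q(x) = x*(1 + x) (q(x) = (1 + x)*x = x*(1 + x))
s(F, p) = -33 (s(F, p) = -3*11 = -33)
(s(-7, q(1))*n(G(0, -4), 11))*(-24) = -33*(-4)*(-24) = 132*(-24) = -3168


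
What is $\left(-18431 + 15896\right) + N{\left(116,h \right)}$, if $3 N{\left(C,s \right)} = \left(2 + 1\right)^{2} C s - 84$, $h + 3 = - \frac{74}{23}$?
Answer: $- \frac{108713}{23} \approx -4726.6$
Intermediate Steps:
$h = - \frac{143}{23}$ ($h = -3 - \frac{74}{23} = - \frac{143}{23} \approx -6.2174$)
$N{\left(C,s \right)} = -28 + 3 C s$ ($N{\left(C,s \right)} = \frac{\left(2 + 1\right)^{2} C s - 84}{3} = \frac{3^{2} C s - 84}{3} = \frac{9 C s - 84}{3} = \frac{-84 + 9 C s}{3} = -28 + 3 C s$)
$\left(-18431 + 15896\right) + N{\left(116,h \right)} = \left(-18431 + 15896\right) + \left(-28 + 3 \cdot 116 \left(- \frac{143}{23}\right)\right) = -2535 - \frac{50408}{23} = - \frac{108713}{23}$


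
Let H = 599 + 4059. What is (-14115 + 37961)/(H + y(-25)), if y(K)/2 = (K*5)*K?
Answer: 11923/5454 ≈ 2.1861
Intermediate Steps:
y(K) = 10*K² (y(K) = 2*((K*5)*K) = 2*((5*K)*K) = 2*(5*K²) = 10*K²)
H = 4658
(-14115 + 37961)/(H + y(-25)) = (-14115 + 37961)/(4658 + 10*(-25)²) = 23846/(4658 + 10*625) = 23846/(4658 + 6250) = 23846/10908 = 23846*(1/10908) = 11923/5454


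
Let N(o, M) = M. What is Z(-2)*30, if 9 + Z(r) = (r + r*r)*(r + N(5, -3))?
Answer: -570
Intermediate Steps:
Z(r) = -9 + (-3 + r)*(r + r²) (Z(r) = -9 + (r + r*r)*(r - 3) = -9 + (r + r²)*(-3 + r) = -9 + (-3 + r)*(r + r²))
Z(-2)*30 = (-9 + (-2)³ - 3*(-2) - 2*(-2)²)*30 = (-9 - 8 + 6 - 2*4)*30 = (-9 - 8 + 6 - 8)*30 = -19*30 = -570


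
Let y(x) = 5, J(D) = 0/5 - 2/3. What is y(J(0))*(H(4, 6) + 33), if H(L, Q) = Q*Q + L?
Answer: 365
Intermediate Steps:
J(D) = -⅔ (J(D) = 0*(⅕) - 2*⅓ = 0 - ⅔ = -⅔)
H(L, Q) = L + Q² (H(L, Q) = Q² + L = L + Q²)
y(J(0))*(H(4, 6) + 33) = 5*((4 + 6²) + 33) = 5*((4 + 36) + 33) = 5*(40 + 33) = 5*73 = 365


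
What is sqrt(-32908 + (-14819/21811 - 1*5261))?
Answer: I*sqrt(18158069248058)/21811 ≈ 195.37*I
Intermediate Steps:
sqrt(-32908 + (-14819/21811 - 1*5261)) = sqrt(-32908 + (-14819*1/21811 - 5261)) = sqrt(-32908 + (-14819/21811 - 5261)) = sqrt(-32908 - 114762490/21811) = sqrt(-832518878/21811) = I*sqrt(18158069248058)/21811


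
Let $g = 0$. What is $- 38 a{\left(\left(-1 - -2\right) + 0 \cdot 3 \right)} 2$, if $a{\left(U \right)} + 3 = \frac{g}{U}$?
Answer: $228$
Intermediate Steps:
$a{\left(U \right)} = -3$ ($a{\left(U \right)} = -3 + \frac{0}{U} = -3 + 0 = -3$)
$- 38 a{\left(\left(-1 - -2\right) + 0 \cdot 3 \right)} 2 = \left(-38\right) \left(-3\right) 2 = 114 \cdot 2 = 228$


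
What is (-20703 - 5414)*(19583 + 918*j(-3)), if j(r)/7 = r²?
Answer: -2021899789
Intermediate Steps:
j(r) = 7*r²
(-20703 - 5414)*(19583 + 918*j(-3)) = (-20703 - 5414)*(19583 + 918*(7*(-3)²)) = -26117*(19583 + 918*(7*9)) = -26117*(19583 + 918*63) = -26117*(19583 + 57834) = -26117*77417 = -2021899789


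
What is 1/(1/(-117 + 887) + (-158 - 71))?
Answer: -770/176329 ≈ -0.0043668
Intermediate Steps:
1/(1/(-117 + 887) + (-158 - 71)) = 1/(1/770 - 229) = 1/(-176329/770) = -770/176329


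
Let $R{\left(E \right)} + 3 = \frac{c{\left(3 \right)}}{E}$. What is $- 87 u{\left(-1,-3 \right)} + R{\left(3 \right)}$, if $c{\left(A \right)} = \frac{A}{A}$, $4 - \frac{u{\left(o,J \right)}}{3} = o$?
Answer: $- \frac{3923}{3} \approx -1307.7$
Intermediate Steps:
$u{\left(o,J \right)} = 12 - 3 o$
$c{\left(A \right)} = 1$
$R{\left(E \right)} = -3 + \frac{1}{E}$ ($R{\left(E \right)} = -3 + 1 \frac{1}{E} = -3 + \frac{1}{E}$)
$- 87 u{\left(-1,-3 \right)} + R{\left(3 \right)} = - 87 \left(12 - -3\right) - \left(3 - \frac{1}{3}\right) = - 87 \left(12 + 3\right) + \left(-3 + \frac{1}{3}\right) = \left(-87\right) 15 - \frac{8}{3} = -1305 - \frac{8}{3} = - \frac{3923}{3}$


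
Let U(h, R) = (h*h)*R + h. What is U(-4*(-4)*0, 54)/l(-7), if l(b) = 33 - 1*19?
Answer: 0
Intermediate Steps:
U(h, R) = h + R*h² (U(h, R) = h²*R + h = R*h² + h = h + R*h²)
l(b) = 14 (l(b) = 33 - 19 = 14)
U(-4*(-4)*0, 54)/l(-7) = ((-4*(-4)*0)*(1 + 54*(-4*(-4)*0)))/14 = ((16*0)*(1 + 54*(16*0)))*(1/14) = (0*(1 + 54*0))*(1/14) = (0*(1 + 0))*(1/14) = (0*1)*(1/14) = 0*(1/14) = 0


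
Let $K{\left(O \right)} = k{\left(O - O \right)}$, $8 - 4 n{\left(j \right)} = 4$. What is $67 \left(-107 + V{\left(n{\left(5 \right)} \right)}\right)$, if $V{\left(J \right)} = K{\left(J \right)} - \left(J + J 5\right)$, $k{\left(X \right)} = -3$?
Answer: $-7772$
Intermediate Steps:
$n{\left(j \right)} = 1$ ($n{\left(j \right)} = 2 - 1 = 1$)
$K{\left(O \right)} = -3$
$V{\left(J \right)} = -3 - 6 J$ ($V{\left(J \right)} = -3 - \left(J + J 5\right) = -3 - \left(J + 5 J\right) = -3 - 6 J$)
$67 \left(-107 + V{\left(n{\left(5 \right)} \right)}\right) = 67 \left(-107 - 9\right) = 67 \left(-116\right) = -7772$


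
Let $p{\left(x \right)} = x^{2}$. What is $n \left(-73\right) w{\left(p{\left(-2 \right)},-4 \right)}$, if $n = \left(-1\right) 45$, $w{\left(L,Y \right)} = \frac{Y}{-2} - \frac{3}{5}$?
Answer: $4599$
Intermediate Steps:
$w{\left(L,Y \right)} = - \frac{3}{5} - \frac{Y}{2}$ ($w{\left(L,Y \right)} = Y \left(- \frac{1}{2}\right) - \frac{3}{5} = - \frac{Y}{2} - \frac{3}{5} = - \frac{3}{5} - \frac{Y}{2}$)
$n = -45$
$n \left(-73\right) w{\left(p{\left(-2 \right)},-4 \right)} = \left(-45\right) \left(-73\right) \left(- \frac{3}{5} - -2\right) = 3285 \left(- \frac{3}{5} + 2\right) = 3285 \cdot \frac{7}{5} = 4599$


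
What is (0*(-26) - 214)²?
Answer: 45796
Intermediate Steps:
(0*(-26) - 214)² = (0 - 214)² = (-214)² = 45796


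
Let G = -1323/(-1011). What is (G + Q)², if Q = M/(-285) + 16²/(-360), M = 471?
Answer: 92429376484/83021778225 ≈ 1.1133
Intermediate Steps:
G = 441/337 (G = -1323*(-1/1011) = 441/337 ≈ 1.3086)
Q = -2021/855 (Q = 471/(-285) + 16²/(-360) = 471*(-1/285) + 256*(-1/360) = -157/95 - 32/45 = -2021/855 ≈ -2.3637)
(G + Q)² = (441/337 - 2021/855)² = (-304022/288135)² = 92429376484/83021778225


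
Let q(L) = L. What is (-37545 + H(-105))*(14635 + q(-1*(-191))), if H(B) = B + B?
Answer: -559755630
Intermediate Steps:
H(B) = 2*B
(-37545 + H(-105))*(14635 + q(-1*(-191))) = (-37545 + 2*(-105))*(14635 - 1*(-191)) = (-37545 - 210)*(14635 + 191) = -37755*14826 = -559755630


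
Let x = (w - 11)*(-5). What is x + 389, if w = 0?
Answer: 444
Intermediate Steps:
x = 55 (x = (0 - 11)*(-5) = -11*(-5) = 55)
x + 389 = 55 + 389 = 444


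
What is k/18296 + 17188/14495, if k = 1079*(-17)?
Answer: 48589863/265200520 ≈ 0.18322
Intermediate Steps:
k = -18343
k/18296 + 17188/14495 = -18343/18296 + 17188/14495 = 48589863/265200520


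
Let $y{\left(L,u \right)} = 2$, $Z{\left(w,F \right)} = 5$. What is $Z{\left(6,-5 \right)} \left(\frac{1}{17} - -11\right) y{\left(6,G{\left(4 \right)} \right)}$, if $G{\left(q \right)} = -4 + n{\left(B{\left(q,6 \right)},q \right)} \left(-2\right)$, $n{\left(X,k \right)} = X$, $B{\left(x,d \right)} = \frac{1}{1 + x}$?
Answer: $\frac{1880}{17} \approx 110.59$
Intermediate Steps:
$G{\left(q \right)} = -4 - \frac{2}{1 + q}$ ($G{\left(q \right)} = -4 + \frac{1}{1 + q} \left(-2\right) = -4 - \frac{2}{1 + q}$)
$Z{\left(6,-5 \right)} \left(\frac{1}{17} - -11\right) y{\left(6,G{\left(4 \right)} \right)} = 5 \left(\frac{1}{17} - -11\right) 2 = 5 \left(\frac{1}{17} + 11\right) 2 = 5 \cdot \frac{188}{17} \cdot 2 = \frac{940}{17} \cdot 2 = \frac{1880}{17}$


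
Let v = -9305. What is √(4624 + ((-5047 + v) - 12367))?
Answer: 3*I*√2455 ≈ 148.64*I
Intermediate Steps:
√(4624 + ((-5047 + v) - 12367)) = √(4624 + ((-5047 - 9305) - 12367)) = √(4624 + (-14352 - 12367)) = √(4624 - 26719) = √(-22095) = 3*I*√2455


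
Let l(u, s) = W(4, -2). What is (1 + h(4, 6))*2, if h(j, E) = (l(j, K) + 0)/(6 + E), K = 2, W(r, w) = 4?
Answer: 8/3 ≈ 2.6667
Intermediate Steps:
l(u, s) = 4
h(j, E) = 4/(6 + E) (h(j, E) = (4 + 0)/(6 + E) = 4/(6 + E))
(1 + h(4, 6))*2 = (1 + 4/(6 + 6))*2 = (1 + 4/12)*2 = (1 + 4*(1/12))*2 = (1 + 1/3)*2 = (4/3)*2 = 8/3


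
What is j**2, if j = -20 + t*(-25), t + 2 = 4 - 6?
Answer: 6400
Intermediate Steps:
t = -4 (t = -2 + (4 - 6) = -2 - 2 = -4)
j = 80 (j = -20 - 4*(-25) = -20 + 100 = 80)
j**2 = 80**2 = 6400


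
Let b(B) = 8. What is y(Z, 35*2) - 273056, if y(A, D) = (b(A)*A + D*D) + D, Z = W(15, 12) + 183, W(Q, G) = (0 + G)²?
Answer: -265470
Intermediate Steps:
W(Q, G) = G²
Z = 327 (Z = 12² + 183 = 144 + 183 = 327)
y(A, D) = D + D² + 8*A (y(A, D) = (8*A + D*D) + D = (8*A + D²) + D = (D² + 8*A) + D = D + D² + 8*A)
y(Z, 35*2) - 273056 = (35*2 + (35*2)² + 8*327) - 273056 = (70 + 70² + 2616) - 273056 = (70 + 4900 + 2616) - 273056 = 7586 - 273056 = -265470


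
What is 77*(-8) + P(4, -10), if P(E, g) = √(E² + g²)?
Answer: -616 + 2*√29 ≈ -605.23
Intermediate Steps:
77*(-8) + P(4, -10) = 77*(-8) + √(4² + (-10)²) = -616 + √(16 + 100) = -616 + √116 = -616 + 2*√29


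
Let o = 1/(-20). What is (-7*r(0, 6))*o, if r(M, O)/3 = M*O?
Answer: 0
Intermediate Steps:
r(M, O) = 3*M*O (r(M, O) = 3*(M*O) = 3*M*O)
o = -1/20 (o = 1*(-1/20) = -1/20 ≈ -0.050000)
(-7*r(0, 6))*o = -21*0*6*(-1/20) = -7*0*(-1/20) = 0*(-1/20) = 0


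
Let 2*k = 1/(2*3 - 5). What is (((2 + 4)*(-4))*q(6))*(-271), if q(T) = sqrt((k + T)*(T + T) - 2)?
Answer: 13008*sqrt(19) ≈ 56701.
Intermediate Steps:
k = 1/2 (k = 1/(2*(2*3 - 5)) = 1/(2*(6 - 5)) = (1/2)/1 = (1/2)*1 = 1/2 ≈ 0.50000)
q(T) = sqrt(-2 + 2*T*(1/2 + T)) (q(T) = sqrt((1/2 + T)*(T + T) - 2) = sqrt((1/2 + T)*(2*T) - 2) = sqrt(2*T*(1/2 + T) - 2) = sqrt(-2 + 2*T*(1/2 + T)))
(((2 + 4)*(-4))*q(6))*(-271) = (((2 + 4)*(-4))*sqrt(-2 + 6 + 2*6**2))*(-271) = ((6*(-4))*sqrt(-2 + 6 + 2*36))*(-271) = -24*sqrt(-2 + 6 + 72)*(-271) = -48*sqrt(19)*(-271) = 13008*sqrt(19)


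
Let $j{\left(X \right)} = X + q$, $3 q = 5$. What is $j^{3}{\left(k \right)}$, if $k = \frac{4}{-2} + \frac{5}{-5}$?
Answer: $- \frac{64}{27} \approx -2.3704$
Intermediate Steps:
$q = \frac{5}{3}$ ($q = \frac{1}{3} \cdot 5 = \frac{5}{3} \approx 1.6667$)
$k = -3$ ($k = 4 \left(- \frac{1}{2}\right) + 5 \left(- \frac{1}{5}\right) = -2 - 1 = -3$)
$j{\left(X \right)} = \frac{5}{3} + X$ ($j{\left(X \right)} = X + \frac{5}{3} = \frac{5}{3} + X$)
$j^{3}{\left(k \right)} = \left(\frac{5}{3} - 3\right)^{3} = \left(- \frac{4}{3}\right)^{3} = - \frac{64}{27}$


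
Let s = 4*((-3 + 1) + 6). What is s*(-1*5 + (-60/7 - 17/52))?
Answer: -20236/91 ≈ -222.37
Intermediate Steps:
s = 16 (s = 4*(-2 + 6) = 4*4 = 16)
s*(-1*5 + (-60/7 - 17/52)) = 16*(-1*5 + (-60/7 - 17/52)) = 16*(-5 + (-60*⅐ - 17*1/52)) = 16*(-5 + (-60/7 - 17/52)) = 16*(-5 - 3239/364) = 16*(-5059/364) = -20236/91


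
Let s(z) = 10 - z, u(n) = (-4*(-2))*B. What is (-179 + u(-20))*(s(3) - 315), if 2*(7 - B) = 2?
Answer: 40348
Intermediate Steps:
B = 6 (B = 7 - 1/2*2 = 7 - 1 = 6)
u(n) = 48 (u(n) = -4*(-2)*6 = 8*6 = 48)
(-179 + u(-20))*(s(3) - 315) = (-179 + 48)*((10 - 1*3) - 315) = -131*((10 - 3) - 315) = -131*(7 - 315) = -131*(-308) = 40348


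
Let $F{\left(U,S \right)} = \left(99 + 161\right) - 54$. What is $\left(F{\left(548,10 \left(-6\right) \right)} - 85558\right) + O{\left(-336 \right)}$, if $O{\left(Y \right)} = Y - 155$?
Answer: $-85843$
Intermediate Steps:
$F{\left(U,S \right)} = 206$ ($F{\left(U,S \right)} = 260 - 54 = 206$)
$O{\left(Y \right)} = -155 + Y$
$\left(F{\left(548,10 \left(-6\right) \right)} - 85558\right) + O{\left(-336 \right)} = \left(206 - 85558\right) - 491 = -85352 - 491 = -85843$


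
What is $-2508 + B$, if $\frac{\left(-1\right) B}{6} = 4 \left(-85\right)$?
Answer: $-468$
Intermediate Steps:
$B = 2040$ ($B = - 6 \cdot 4 \left(-85\right) = \left(-6\right) \left(-340\right) = 2040$)
$-2508 + B = -2508 + 2040 = -468$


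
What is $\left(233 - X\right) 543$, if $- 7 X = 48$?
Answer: $\frac{911697}{7} \approx 1.3024 \cdot 10^{5}$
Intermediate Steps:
$X = - \frac{48}{7}$ ($X = \left(- \frac{1}{7}\right) 48 = - \frac{48}{7} \approx -6.8571$)
$\left(233 - X\right) 543 = \left(233 - - \frac{48}{7}\right) 543 = \left(233 + \frac{48}{7}\right) 543 = \frac{1679}{7} \cdot 543 = \frac{911697}{7}$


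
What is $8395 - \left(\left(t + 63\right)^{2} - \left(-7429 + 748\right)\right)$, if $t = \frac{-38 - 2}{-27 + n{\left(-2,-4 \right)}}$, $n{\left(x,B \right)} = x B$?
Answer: $- \frac{911415}{361} \approx -2524.7$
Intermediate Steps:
$n{\left(x,B \right)} = B x$
$t = \frac{40}{19}$ ($t = \frac{-38 - 2}{-27 - -8} = - \frac{40}{-27 + 8} = - \frac{40}{-19} = \left(-40\right) \left(- \frac{1}{19}\right) = \frac{40}{19} \approx 2.1053$)
$8395 - \left(\left(t + 63\right)^{2} - \left(-7429 + 748\right)\right) = 8395 - \left(\left(\frac{40}{19} + 63\right)^{2} - \left(-7429 + 748\right)\right) = 8395 - \left(\left(\frac{1237}{19}\right)^{2} - -6681\right) = 8395 - \left(\frac{1530169}{361} + 6681\right) = 8395 - \frac{3942010}{361} = - \frac{911415}{361}$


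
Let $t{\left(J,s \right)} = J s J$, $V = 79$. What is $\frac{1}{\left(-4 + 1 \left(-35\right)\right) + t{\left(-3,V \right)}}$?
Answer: $\frac{1}{672} \approx 0.0014881$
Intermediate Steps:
$t{\left(J,s \right)} = s J^{2}$
$\frac{1}{\left(-4 + 1 \left(-35\right)\right) + t{\left(-3,V \right)}} = \frac{1}{\left(-4 + 1 \left(-35\right)\right) + 79 \left(-3\right)^{2}} = \frac{1}{\left(-4 - 35\right) + 79 \cdot 9} = \frac{1}{-39 + 711} = \frac{1}{672}$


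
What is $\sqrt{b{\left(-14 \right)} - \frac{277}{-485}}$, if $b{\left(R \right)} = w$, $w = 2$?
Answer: $\frac{\sqrt{604795}}{485} \approx 1.6035$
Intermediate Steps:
$b{\left(R \right)} = 2$
$\sqrt{b{\left(-14 \right)} - \frac{277}{-485}} = \sqrt{2 - \frac{277}{-485}} = \sqrt{2 - - \frac{277}{485}} = \sqrt{2 + \frac{277}{485}} = \sqrt{\frac{1247}{485}} = \frac{\sqrt{604795}}{485}$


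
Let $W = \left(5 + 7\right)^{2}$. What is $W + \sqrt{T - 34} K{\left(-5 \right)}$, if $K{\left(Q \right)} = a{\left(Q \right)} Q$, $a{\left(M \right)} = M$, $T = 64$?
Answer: $144 + 25 \sqrt{30} \approx 280.93$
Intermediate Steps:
$W = 144$ ($W = 12^{2} = 144$)
$K{\left(Q \right)} = Q^{2}$ ($K{\left(Q \right)} = Q Q = Q^{2}$)
$W + \sqrt{T - 34} K{\left(-5 \right)} = 144 + \sqrt{64 - 34} \left(-5\right)^{2} = 144 + \sqrt{30} \cdot 25 = 144 + 25 \sqrt{30}$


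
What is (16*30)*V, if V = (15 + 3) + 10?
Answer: 13440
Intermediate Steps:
V = 28 (V = 18 + 10 = 28)
(16*30)*V = (16*30)*28 = 480*28 = 13440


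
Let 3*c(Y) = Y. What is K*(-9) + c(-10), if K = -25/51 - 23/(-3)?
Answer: -3464/51 ≈ -67.922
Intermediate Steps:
c(Y) = Y/3
K = 122/17 (K = -25*1/51 - 23*(-⅓) = -25/51 + 23/3 = 122/17 ≈ 7.1765)
K*(-9) + c(-10) = (122/17)*(-9) + (⅓)*(-10) = -1098/17 - 10/3 = -3464/51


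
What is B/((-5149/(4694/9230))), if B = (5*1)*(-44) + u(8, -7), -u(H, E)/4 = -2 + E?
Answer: 431848/23762635 ≈ 0.018173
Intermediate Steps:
u(H, E) = 8 - 4*E (u(H, E) = -4*(-2 + E) = 8 - 4*E)
B = -184 (B = (5*1)*(-44) + (8 - 4*(-7)) = 5*(-44) + (8 + 28) = -220 + 36 = -184)
B/((-5149/(4694/9230))) = -184/((-5149/(4694/9230))) = -184/((-5149/(4694*(1/9230)))) = -184/((-5149/2347/4615)) = -184/((-5149*4615/2347)) = -184/(-23762635/2347) = -184*(-2347/23762635) = 431848/23762635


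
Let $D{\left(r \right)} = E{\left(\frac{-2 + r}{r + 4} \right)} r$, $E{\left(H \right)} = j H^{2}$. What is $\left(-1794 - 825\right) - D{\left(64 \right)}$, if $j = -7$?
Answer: $- \frac{649259}{289} \approx -2246.6$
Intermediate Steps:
$E{\left(H \right)} = - 7 H^{2}$
$D{\left(r \right)} = - \frac{7 r \left(-2 + r\right)^{2}}{\left(4 + r\right)^{2}}$ ($D{\left(r \right)} = - 7 \left(\frac{-2 + r}{r + 4}\right)^{2} r = - 7 \left(\frac{-2 + r}{4 + r}\right)^{2} r = - 7 \frac{\left(-2 + r\right)^{2}}{\left(4 + r\right)^{2}} r = - \frac{7 \left(-2 + r\right)^{2}}{\left(4 + r\right)^{2}} r = - \frac{7 r \left(-2 + r\right)^{2}}{\left(4 + r\right)^{2}}$)
$\left(-1794 - 825\right) - D{\left(64 \right)} = \left(-1794 - 825\right) - \left(-7\right) 64 \left(-2 + 64\right)^{2} \frac{1}{\left(4 + 64\right)^{2}} = \left(-1794 - 825\right) - \left(-7\right) 64 \cdot 62^{2} \cdot \frac{1}{4624} = -2619 - \left(-7\right) 64 \cdot 3844 \cdot \frac{1}{4624} = -2619 - - \frac{107632}{289} = -2619 + \frac{107632}{289} = - \frac{649259}{289}$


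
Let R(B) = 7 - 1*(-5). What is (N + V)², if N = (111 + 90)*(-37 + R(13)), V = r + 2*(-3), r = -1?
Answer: 25321024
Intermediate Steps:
R(B) = 12 (R(B) = 7 + 5 = 12)
V = -7 (V = -1 + 2*(-3) = -1 - 6 = -7)
N = -5025 (N = (111 + 90)*(-37 + 12) = 201*(-25) = -5025)
(N + V)² = (-5025 - 7)² = (-5032)² = 25321024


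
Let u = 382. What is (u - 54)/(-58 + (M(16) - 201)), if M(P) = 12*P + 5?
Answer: -164/31 ≈ -5.2903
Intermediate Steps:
M(P) = 5 + 12*P
(u - 54)/(-58 + (M(16) - 201)) = (382 - 54)/(-58 + ((5 + 12*16) - 201)) = 328/(-58 + ((5 + 192) - 201)) = 328/(-58 + (197 - 201)) = 328/(-58 - 4) = 328/(-62) = 328*(-1/62) = -164/31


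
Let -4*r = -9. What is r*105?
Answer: 945/4 ≈ 236.25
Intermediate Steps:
r = 9/4 (r = -1/4*(-9) = 9/4 ≈ 2.2500)
r*105 = (9/4)*105 = 945/4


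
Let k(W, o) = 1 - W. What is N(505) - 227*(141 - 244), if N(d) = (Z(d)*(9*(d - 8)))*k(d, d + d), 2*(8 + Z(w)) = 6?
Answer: 11295341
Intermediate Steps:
Z(w) = -5 (Z(w) = -8 + (½)*6 = -8 + 3 = -5)
N(d) = (1 - d)*(360 - 45*d) (N(d) = (-45*(d - 8))*(1 - d) = (-45*(-8 + d))*(1 - d) = (-5*(-72 + 9*d))*(1 - d) = (360 - 45*d)*(1 - d) = (1 - d)*(360 - 45*d))
N(505) - 227*(141 - 244) = 45*(-1 + 505)*(-8 + 505) - 227*(141 - 244) = 45*504*497 - 227*(-103) = 11271960 + 23381 = 11295341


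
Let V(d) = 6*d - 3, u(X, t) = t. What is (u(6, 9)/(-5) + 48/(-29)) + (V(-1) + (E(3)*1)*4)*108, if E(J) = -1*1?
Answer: -204081/145 ≈ -1407.5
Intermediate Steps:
E(J) = -1
V(d) = -3 + 6*d
(u(6, 9)/(-5) + 48/(-29)) + (V(-1) + (E(3)*1)*4)*108 = (9/(-5) + 48/(-29)) + ((-3 + 6*(-1)) - 1*1*4)*108 = (9*(-1/5) + 48*(-1/29)) + ((-3 - 6) - 1*4)*108 = (-9/5 - 48/29) + (-9 - 4)*108 = -501/145 - 13*108 = -501/145 - 1404 = -204081/145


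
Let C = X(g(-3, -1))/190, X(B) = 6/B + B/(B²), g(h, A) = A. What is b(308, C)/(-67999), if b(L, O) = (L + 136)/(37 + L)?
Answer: -148/7819885 ≈ -1.8926e-5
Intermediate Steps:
X(B) = 7/B (X(B) = 6/B + B/B² = 6/B + 1/B = 7/B)
C = -7/190 (C = (7/(-1))/190 = (7*(-1))*(1/190) = -7*1/190 = -7/190 ≈ -0.036842)
b(L, O) = (136 + L)/(37 + L)
b(308, C)/(-67999) = ((136 + 308)/(37 + 308))/(-67999) = (444/345)*(-1/67999) = ((1/345)*444)*(-1/67999) = (148/115)*(-1/67999) = -148/7819885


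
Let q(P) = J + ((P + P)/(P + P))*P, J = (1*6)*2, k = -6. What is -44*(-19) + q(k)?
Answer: 842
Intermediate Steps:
J = 12 (J = 6*2 = 12)
q(P) = 12 + P (q(P) = 12 + ((P + P)/(P + P))*P = 12 + ((2*P)/((2*P)))*P = 12 + ((2*P)*(1/(2*P)))*P = 12 + 1*P = 12 + P)
-44*(-19) + q(k) = -44*(-19) + (12 - 6) = 836 + 6 = 842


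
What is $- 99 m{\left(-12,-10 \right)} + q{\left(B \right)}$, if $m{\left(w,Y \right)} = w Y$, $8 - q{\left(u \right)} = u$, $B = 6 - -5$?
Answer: $-11883$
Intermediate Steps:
$B = 11$ ($B = 6 + 5 = 11$)
$q{\left(u \right)} = 8 - u$
$m{\left(w,Y \right)} = Y w$
$- 99 m{\left(-12,-10 \right)} + q{\left(B \right)} = - 99 \left(\left(-10\right) \left(-12\right)\right) + \left(8 - 11\right) = \left(-99\right) 120 + \left(8 - 11\right) = -11880 - 3 = -11883$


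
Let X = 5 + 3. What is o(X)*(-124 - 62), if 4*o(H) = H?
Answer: -372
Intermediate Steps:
X = 8
o(H) = H/4
o(X)*(-124 - 62) = ((¼)*8)*(-124 - 62) = 2*(-186) = -372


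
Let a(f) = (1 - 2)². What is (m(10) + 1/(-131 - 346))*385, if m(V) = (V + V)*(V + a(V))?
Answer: 40401515/477 ≈ 84699.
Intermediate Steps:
a(f) = 1 (a(f) = (-1)² = 1)
m(V) = 2*V*(1 + V) (m(V) = (V + V)*(V + 1) = (2*V)*(1 + V) = 2*V*(1 + V))
(m(10) + 1/(-131 - 346))*385 = (2*10*(1 + 10) + 1/(-131 - 346))*385 = (2*10*11 + 1/(-477))*385 = (220 - 1/477)*385 = (104939/477)*385 = 40401515/477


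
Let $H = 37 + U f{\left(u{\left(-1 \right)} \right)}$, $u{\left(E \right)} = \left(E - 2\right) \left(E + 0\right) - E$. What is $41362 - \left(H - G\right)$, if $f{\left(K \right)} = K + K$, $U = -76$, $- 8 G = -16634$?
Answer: $\frac{176049}{4} \approx 44012.0$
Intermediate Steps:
$u{\left(E \right)} = - E + E \left(-2 + E\right)$ ($u{\left(E \right)} = \left(-2 + E\right) E - E = E \left(-2 + E\right) - E = - E + E \left(-2 + E\right)$)
$G = \frac{8317}{4}$ ($G = \left(- \frac{1}{8}\right) \left(-16634\right) = \frac{8317}{4} \approx 2079.3$)
$f{\left(K \right)} = 2 K$
$H = -571$ ($H = 37 - 76 \cdot 2 \left(- (-3 - 1)\right) = 37 - 76 \cdot 2 \left(\left(-1\right) \left(-4\right)\right) = 37 - 76 \cdot 2 \cdot 4 = 37 - 608 = -571$)
$41362 - \left(H - G\right) = 41362 - \left(-571 - \frac{8317}{4}\right) = 41362 - - \frac{10601}{4} = 41362 + \frac{10601}{4} = \frac{176049}{4}$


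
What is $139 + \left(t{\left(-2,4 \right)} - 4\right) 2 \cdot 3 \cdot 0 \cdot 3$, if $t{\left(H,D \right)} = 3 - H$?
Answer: $139$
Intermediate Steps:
$139 + \left(t{\left(-2,4 \right)} - 4\right) 2 \cdot 3 \cdot 0 \cdot 3 = 139 + \left(\left(3 - -2\right) - 4\right) 2 \cdot 3 \cdot 0 \cdot 3 = 139 + \left(\left(3 + 2\right) - 4\right) 2 \cdot 0 \cdot 3 = 139 + \left(5 - 4\right) 2 \cdot 0 = 139 + 1 \cdot 2 \cdot 0 = 139 + 2 \cdot 0 = 139 + 0 = 139$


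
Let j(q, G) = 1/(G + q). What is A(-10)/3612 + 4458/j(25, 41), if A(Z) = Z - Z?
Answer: 294228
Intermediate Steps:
A(Z) = 0
A(-10)/3612 + 4458/j(25, 41) = 0/3612 + 4458/(1/(41 + 25)) = 0*(1/3612) + 4458/(1/66) = 0 + 4458/(1/66) = 0 + 4458*66 = 0 + 294228 = 294228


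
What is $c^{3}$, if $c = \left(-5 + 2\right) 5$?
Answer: $-3375$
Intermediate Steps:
$c = -15$ ($c = \left(-3\right) 5 = -15$)
$c^{3} = \left(-15\right)^{3} = -3375$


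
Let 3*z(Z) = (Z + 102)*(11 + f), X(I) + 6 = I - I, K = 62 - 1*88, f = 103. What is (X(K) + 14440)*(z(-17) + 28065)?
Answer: 451712030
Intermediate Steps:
K = -26 (K = 62 - 88 = -26)
X(I) = -6 (X(I) = -6 + (I - I) = -6 + 0 = -6)
z(Z) = 3876 + 38*Z (z(Z) = ((Z + 102)*(11 + 103))/3 = ((102 + Z)*114)/3 = (11628 + 114*Z)/3 = 3876 + 38*Z)
(X(K) + 14440)*(z(-17) + 28065) = (-6 + 14440)*((3876 + 38*(-17)) + 28065) = 14434*((3876 - 646) + 28065) = 14434*(3230 + 28065) = 14434*31295 = 451712030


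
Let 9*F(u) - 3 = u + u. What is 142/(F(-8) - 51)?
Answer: -639/236 ≈ -2.7076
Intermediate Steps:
F(u) = ⅓ + 2*u/9 (F(u) = ⅓ + (u + u)/9 = ⅓ + (2*u)/9 = ⅓ + 2*u/9)
142/(F(-8) - 51) = 142/((⅓ + (2/9)*(-8)) - 51) = 142/((⅓ - 16/9) - 51) = 142/(-13/9 - 51) = 142/(-472/9) = 142*(-9/472) = -639/236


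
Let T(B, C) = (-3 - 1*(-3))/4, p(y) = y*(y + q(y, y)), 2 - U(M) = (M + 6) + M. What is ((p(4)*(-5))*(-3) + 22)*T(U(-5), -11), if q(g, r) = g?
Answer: 0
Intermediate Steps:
U(M) = -4 - 2*M (U(M) = 2 - ((M + 6) + M) = 2 - ((6 + M) + M) = 2 - (6 + 2*M) = 2 + (-6 - 2*M) = -4 - 2*M)
p(y) = 2*y² (p(y) = y*(y + y) = y*(2*y) = 2*y²)
T(B, C) = 0 (T(B, C) = (-3 + 3)*(¼) = 0*(¼) = 0)
((p(4)*(-5))*(-3) + 22)*T(U(-5), -11) = (((2*4²)*(-5))*(-3) + 22)*0 = (((2*16)*(-5))*(-3) + 22)*0 = ((32*(-5))*(-3) + 22)*0 = (-160*(-3) + 22)*0 = (480 + 22)*0 = 502*0 = 0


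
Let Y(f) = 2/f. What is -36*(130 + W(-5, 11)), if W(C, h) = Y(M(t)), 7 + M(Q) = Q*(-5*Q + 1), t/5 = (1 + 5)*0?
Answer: -32688/7 ≈ -4669.7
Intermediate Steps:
t = 0 (t = 5*((1 + 5)*0) = 5*(6*0) = 5*0 = 0)
M(Q) = -7 + Q*(1 - 5*Q) (M(Q) = -7 + Q*(-5*Q + 1) = -7 + Q*(1 - 5*Q))
W(C, h) = -2/7 (W(C, h) = 2/(-7 + 0 - 5*0²) = 2/(-7 + 0 - 5*0) = 2/(-7 + 0 + 0) = 2/(-7) = 2*(-⅐) = -2/7)
-36*(130 + W(-5, 11)) = -36*(130 - 2/7) = -36*908/7 = -32688/7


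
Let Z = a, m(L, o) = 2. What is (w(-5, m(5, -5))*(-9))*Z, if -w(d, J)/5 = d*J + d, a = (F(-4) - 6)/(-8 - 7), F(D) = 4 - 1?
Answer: -135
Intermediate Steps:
F(D) = 3
a = 1/5 (a = (3 - 6)/(-8 - 7) = -3/(-15) = -3*(-1/15) = 1/5 ≈ 0.20000)
Z = 1/5 ≈ 0.20000
w(d, J) = -5*d - 5*J*d (w(d, J) = -5*(d*J + d) = -5*(J*d + d) = -5*(d + J*d) = -5*d - 5*J*d)
(w(-5, m(5, -5))*(-9))*Z = (-5*(-5)*(1 + 2)*(-9))*(1/5) = (-5*(-5)*3*(-9))*(1/5) = (75*(-9))*(1/5) = -675*1/5 = -135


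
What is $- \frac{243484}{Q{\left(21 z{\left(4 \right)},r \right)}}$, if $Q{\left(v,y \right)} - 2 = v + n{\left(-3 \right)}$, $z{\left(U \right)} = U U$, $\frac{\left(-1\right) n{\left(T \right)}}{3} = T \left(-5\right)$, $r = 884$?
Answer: $- \frac{243484}{293} \approx -831.0$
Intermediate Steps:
$n{\left(T \right)} = 15 T$ ($n{\left(T \right)} = - 3 T \left(-5\right) = - 3 \left(- 5 T\right) = 15 T$)
$z{\left(U \right)} = U^{2}$
$Q{\left(v,y \right)} = -43 + v$ ($Q{\left(v,y \right)} = 2 + \left(v + 15 \left(-3\right)\right) = 2 + \left(v - 45\right) = 2 + \left(-45 + v\right) = -43 + v$)
$- \frac{243484}{Q{\left(21 z{\left(4 \right)},r \right)}} = - \frac{243484}{-43 + 21 \cdot 4^{2}} = - \frac{243484}{-43 + 21 \cdot 16} = - \frac{243484}{-43 + 336} = - \frac{243484}{293}$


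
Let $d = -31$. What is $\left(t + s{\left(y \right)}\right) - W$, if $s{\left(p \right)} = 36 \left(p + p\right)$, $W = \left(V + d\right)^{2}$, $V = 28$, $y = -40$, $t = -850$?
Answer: $-3739$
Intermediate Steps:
$W = 9$ ($W = \left(28 - 31\right)^{2} = \left(-3\right)^{2} = 9$)
$s{\left(p \right)} = 72 p$ ($s{\left(p \right)} = 36 \cdot 2 p = 72 p$)
$\left(t + s{\left(y \right)}\right) - W = \left(-850 + 72 \left(-40\right)\right) - 9 = \left(-850 - 2880\right) - 9 = -3730 - 9 = -3739$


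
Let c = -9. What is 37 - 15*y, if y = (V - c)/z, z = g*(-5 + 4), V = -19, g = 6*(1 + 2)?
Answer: 86/3 ≈ 28.667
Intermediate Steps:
g = 18 (g = 6*3 = 18)
z = -18 (z = 18*(-5 + 4) = 18*(-1) = -18)
y = 5/9 (y = (-19 - 1*(-9))/(-18) = (-19 + 9)*(-1/18) = -10*(-1/18) = 5/9 ≈ 0.55556)
37 - 15*y = 37 - 15*5/9 = 37 - 25/3 = 86/3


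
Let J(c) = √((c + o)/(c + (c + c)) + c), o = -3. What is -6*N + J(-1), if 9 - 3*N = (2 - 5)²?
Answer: √3/3 ≈ 0.57735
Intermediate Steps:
N = 0 (N = 3 - (2 - 5)²/3 = 3 - ⅓*(-3)² = 3 - ⅓*9 = 3 - 3 = 0)
J(c) = √(c + (-3 + c)/(3*c)) (J(c) = √((c - 3)/(c + (c + c)) + c) = √((-3 + c)/(c + 2*c) + c) = √((-3 + c)/((3*c)) + c) = √((-3 + c)*(1/(3*c)) + c) = √((-3 + c)/(3*c) + c) = √(c + (-3 + c)/(3*c)))
-6*N + J(-1) = -6*0 + √(3 - 9/(-1) + 9*(-1))/3 = 0 + √(3 - 9*(-1) - 9)/3 = 0 + √(3 + 9 - 9)/3 = 0 + √3/3 = √3/3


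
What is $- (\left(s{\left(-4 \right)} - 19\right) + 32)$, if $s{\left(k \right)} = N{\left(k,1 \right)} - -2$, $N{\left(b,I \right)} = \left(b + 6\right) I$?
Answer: $-17$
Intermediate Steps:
$N{\left(b,I \right)} = I \left(6 + b\right)$ ($N{\left(b,I \right)} = \left(6 + b\right) I = I \left(6 + b\right)$)
$s{\left(k \right)} = 8 + k$ ($s{\left(k \right)} = 1 \left(6 + k\right) - -2 = \left(6 + k\right) + 2 = 8 + k$)
$- (\left(s{\left(-4 \right)} - 19\right) + 32) = - (\left(\left(8 - 4\right) - 19\right) + 32) = - (\left(4 - 19\right) + 32) = - (-15 + 32) = \left(-1\right) 17 = -17$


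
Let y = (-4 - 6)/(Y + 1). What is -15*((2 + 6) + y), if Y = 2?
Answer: -70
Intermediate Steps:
y = -10/3 (y = (-4 - 6)/(2 + 1) = -10/3 ≈ -3.3333)
-15*((2 + 6) + y) = -15*((2 + 6) - 10/3) = -15*(8 - 10/3) = -15*14/3 = -70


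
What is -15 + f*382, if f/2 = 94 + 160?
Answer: 194041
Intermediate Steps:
f = 508 (f = 2*(94 + 160) = 2*254 = 508)
-15 + f*382 = -15 + 508*382 = -15 + 194056 = 194041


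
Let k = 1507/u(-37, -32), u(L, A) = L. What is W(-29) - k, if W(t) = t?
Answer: 434/37 ≈ 11.730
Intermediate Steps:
k = -1507/37 (k = 1507/(-37) = 1507*(-1/37) = -1507/37 ≈ -40.730)
W(-29) - k = -29 - 1*(-1507/37) = -29 + 1507/37 = 434/37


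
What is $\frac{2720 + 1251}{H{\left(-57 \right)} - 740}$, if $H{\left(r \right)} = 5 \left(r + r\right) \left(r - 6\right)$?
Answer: $\frac{3971}{35170} \approx 0.11291$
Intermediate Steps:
$H{\left(r \right)} = 10 r \left(-6 + r\right)$ ($H{\left(r \right)} = 5 \cdot 2 r \left(-6 + r\right) = 10 r \left(-6 + r\right)$)
$\frac{2720 + 1251}{H{\left(-57 \right)} - 740} = \frac{2720 + 1251}{10 \left(-57\right) \left(-6 - 57\right) - 740} = \frac{3971}{10 \left(-57\right) \left(-63\right) - 740} = \frac{3971}{35910 - 740} = \frac{3971}{35170}$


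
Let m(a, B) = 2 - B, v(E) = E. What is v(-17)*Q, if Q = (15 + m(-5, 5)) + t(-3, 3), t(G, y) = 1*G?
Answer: -153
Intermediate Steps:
t(G, y) = G
Q = 9 (Q = (15 + (2 - 1*5)) - 3 = (15 + (2 - 5)) - 3 = (15 - 3) - 3 = 12 - 3 = 9)
v(-17)*Q = -17*9 = -153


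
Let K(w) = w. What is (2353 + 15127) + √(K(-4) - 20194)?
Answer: 17480 + I*√20198 ≈ 17480.0 + 142.12*I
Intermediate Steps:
(2353 + 15127) + √(K(-4) - 20194) = (2353 + 15127) + √(-4 - 20194) = 17480 + √(-20198) = 17480 + I*√20198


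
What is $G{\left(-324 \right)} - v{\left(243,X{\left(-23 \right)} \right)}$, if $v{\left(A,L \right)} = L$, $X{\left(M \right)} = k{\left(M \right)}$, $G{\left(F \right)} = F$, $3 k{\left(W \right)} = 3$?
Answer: $-325$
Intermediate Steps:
$k{\left(W \right)} = 1$ ($k{\left(W \right)} = \frac{1}{3} \cdot 3 = 1$)
$X{\left(M \right)} = 1$
$G{\left(-324 \right)} - v{\left(243,X{\left(-23 \right)} \right)} = -324 - 1 = -325$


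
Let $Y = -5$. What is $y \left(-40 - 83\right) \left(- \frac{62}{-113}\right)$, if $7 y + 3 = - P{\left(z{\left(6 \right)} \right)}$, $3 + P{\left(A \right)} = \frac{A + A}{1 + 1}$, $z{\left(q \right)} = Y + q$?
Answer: $\frac{7626}{791} \approx 9.641$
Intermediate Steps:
$z{\left(q \right)} = -5 + q$
$P{\left(A \right)} = -3 + A$ ($P{\left(A \right)} = -3 + \frac{A + A}{1 + 1} = -3 + \frac{2 A}{2} = -3 + 2 A \frac{1}{2} = -3 + A$)
$y = - \frac{1}{7}$ ($y = - \frac{3}{7} + \frac{\left(-1\right) \left(-3 + \left(-5 + 6\right)\right)}{7} = - \frac{3}{7} + \frac{\left(-1\right) \left(-3 + 1\right)}{7} = - \frac{3}{7} + \frac{\left(-1\right) \left(-2\right)}{7} = - \frac{3}{7} + \frac{1}{7} \cdot 2 = - \frac{3}{7} + \frac{2}{7} = - \frac{1}{7} \approx -0.14286$)
$y \left(-40 - 83\right) \left(- \frac{62}{-113}\right) = - \frac{-40 - 83}{7} \left(- \frac{62}{-113}\right) = - \frac{-40 - 83}{7} \left(\left(-62\right) \left(- \frac{1}{113}\right)\right) = \left(- \frac{1}{7}\right) \left(-123\right) \frac{62}{113} = \frac{123}{7} \cdot \frac{62}{113} = \frac{7626}{791}$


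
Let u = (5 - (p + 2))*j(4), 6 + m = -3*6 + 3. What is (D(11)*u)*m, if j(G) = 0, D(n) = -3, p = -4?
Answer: 0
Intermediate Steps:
m = -21 (m = -6 + (-3*6 + 3) = -6 + (-18 + 3) = -6 - 15 = -21)
u = 0 (u = (5 - (-4 + 2))*0 = (5 - 1*(-2))*0 = (5 + 2)*0 = 7*0 = 0)
(D(11)*u)*m = -3*0*(-21) = 0*(-21) = 0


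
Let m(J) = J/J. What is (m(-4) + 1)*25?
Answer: 50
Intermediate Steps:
m(J) = 1
(m(-4) + 1)*25 = (1 + 1)*25 = 2*25 = 50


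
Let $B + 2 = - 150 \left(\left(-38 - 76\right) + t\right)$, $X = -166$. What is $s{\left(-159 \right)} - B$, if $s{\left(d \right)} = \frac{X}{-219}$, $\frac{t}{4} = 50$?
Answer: $\frac{2825704}{219} \approx 12903.0$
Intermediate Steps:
$t = 200$ ($t = 4 \cdot 50 = 200$)
$B = -12902$ ($B = -2 - 150 \left(\left(-38 - 76\right) + 200\right) = -2 - 150 \left(-114 + 200\right) = -2 - 12900 = -12902$)
$s{\left(d \right)} = \frac{166}{219}$ ($s{\left(d \right)} = - \frac{166}{-219} = \left(-166\right) \left(- \frac{1}{219}\right) = \frac{166}{219}$)
$s{\left(-159 \right)} - B = \frac{166}{219} - -12902 = \frac{166}{219} + 12902 = \frac{2825704}{219}$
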